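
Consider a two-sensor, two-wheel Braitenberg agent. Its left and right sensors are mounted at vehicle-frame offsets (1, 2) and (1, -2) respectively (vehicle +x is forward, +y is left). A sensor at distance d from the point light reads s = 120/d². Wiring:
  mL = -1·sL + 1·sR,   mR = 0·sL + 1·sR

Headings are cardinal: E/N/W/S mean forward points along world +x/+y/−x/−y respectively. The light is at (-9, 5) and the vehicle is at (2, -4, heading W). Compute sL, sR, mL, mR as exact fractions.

120/221 120/149 8640/32929 120/149

left sensor world pos  = (1, -6); dL² = 221
right sensor world pos = (1, -2); dR² = 149
sL = 120/221 = 120/221
sR = 120/149 = 120/149
mL = -1·sL + 1·sR = 8640/32929
mR = 0·sL + 1·sR = 120/149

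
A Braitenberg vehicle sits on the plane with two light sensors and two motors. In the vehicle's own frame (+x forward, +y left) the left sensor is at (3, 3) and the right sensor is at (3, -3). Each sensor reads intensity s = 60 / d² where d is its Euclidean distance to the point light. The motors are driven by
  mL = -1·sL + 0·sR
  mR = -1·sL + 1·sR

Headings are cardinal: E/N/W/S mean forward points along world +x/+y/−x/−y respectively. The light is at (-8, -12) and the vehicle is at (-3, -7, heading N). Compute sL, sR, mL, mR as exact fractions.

15/17 15/32 -15/17 -225/544

left sensor world pos  = (-6, -4); dL² = 68
right sensor world pos = (0, -4); dR² = 128
sL = 60/68 = 15/17
sR = 60/128 = 15/32
mL = -1·sL + 0·sR = -15/17
mR = -1·sL + 1·sR = -225/544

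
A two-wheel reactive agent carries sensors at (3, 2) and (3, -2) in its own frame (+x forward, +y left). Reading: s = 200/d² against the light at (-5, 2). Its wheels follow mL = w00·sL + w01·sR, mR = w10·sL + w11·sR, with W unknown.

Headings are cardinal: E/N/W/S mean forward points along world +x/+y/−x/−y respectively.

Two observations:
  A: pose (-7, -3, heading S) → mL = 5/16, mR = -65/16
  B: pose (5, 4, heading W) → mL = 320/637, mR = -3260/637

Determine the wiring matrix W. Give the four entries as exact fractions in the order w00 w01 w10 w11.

1/2 -1/2 -1/2 -1

obs A: pose=(-7,-3,S) → sL=25/8, sR=5/2, mL=5/16, mR=-65/16
obs B: pose=(5,4,W) → sL=200/49, sR=40/13, mL=320/637, mR=-3260/637
sensor matrix S = [[25/8, 5/2], [200/49, 40/13]]; det S = -375/637
solve [mL_A; mL_B] = S·[w00; w01] and [mR_A; mR_B] = S·[w10; w11]:
  w00 = 1/2, w01 = -1/2, w10 = -1/2, w11 = -1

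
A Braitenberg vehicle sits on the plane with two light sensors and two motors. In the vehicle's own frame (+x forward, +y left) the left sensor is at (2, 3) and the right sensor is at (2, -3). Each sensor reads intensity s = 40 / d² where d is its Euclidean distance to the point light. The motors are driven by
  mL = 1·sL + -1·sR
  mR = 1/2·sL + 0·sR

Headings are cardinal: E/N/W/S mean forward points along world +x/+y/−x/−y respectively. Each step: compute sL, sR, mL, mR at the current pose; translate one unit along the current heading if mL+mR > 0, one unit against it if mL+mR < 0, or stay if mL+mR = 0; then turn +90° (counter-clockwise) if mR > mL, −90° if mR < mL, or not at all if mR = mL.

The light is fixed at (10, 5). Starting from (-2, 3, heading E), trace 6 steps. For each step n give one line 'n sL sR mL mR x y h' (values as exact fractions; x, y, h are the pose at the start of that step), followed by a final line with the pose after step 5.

0 40/101 8/25 192/2525 20/101 -2 3 E
1 10/49 5/8 -165/392 5/49 -1 3 N
2 8/41 40/169 -288/6929 4/41 -1 2 W
3 20/53 4/25 288/1325 10/53 -2 2 S
4 8/49 40/197 -384/9653 4/49 -2 1 W
5 5/17 10/73 195/1241 5/34 -3 1 S
final -3 0 W

n=0: pose=(-2,3,E); sL=40/101, sR=8/25; mL=192/2525, mR=20/101; mL+mR=692/2525 → advance +1; mR−mL=308/2525 → turn +1·90°
n=1: pose=(-1,3,N); sL=10/49, sR=5/8; mL=-165/392, mR=5/49; mL+mR=-125/392 → advance -1; mR−mL=205/392 → turn +1·90°
n=2: pose=(-1,2,W); sL=8/41, sR=40/169; mL=-288/6929, mR=4/41; mL+mR=388/6929 → advance +1; mR−mL=964/6929 → turn +1·90°
n=3: pose=(-2,2,S); sL=20/53, sR=4/25; mL=288/1325, mR=10/53; mL+mR=538/1325 → advance +1; mR−mL=-38/1325 → turn -1·90°
n=4: pose=(-2,1,W); sL=8/49, sR=40/197; mL=-384/9653, mR=4/49; mL+mR=404/9653 → advance +1; mR−mL=1172/9653 → turn +1·90°
n=5: pose=(-3,1,S); sL=5/17, sR=10/73; mL=195/1241, mR=5/34; mL+mR=755/2482 → advance +1; mR−mL=-25/2482 → turn -1·90°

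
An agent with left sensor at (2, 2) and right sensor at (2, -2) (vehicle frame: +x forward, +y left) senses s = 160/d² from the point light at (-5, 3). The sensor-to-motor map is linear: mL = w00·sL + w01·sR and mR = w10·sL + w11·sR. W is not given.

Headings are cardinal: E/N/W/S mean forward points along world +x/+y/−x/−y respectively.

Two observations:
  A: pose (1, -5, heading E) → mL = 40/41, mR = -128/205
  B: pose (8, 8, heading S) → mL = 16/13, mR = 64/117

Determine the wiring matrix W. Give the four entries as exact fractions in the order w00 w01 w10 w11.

obs A: pose=(1,-5,E) → sL=8/5, sR=40/41, mL=40/41, mR=-128/205
obs B: pose=(8,8,S) → sL=80/117, sR=16/13, mL=16/13, mR=64/117
sensor matrix S = [[8/5, 40/41], [80/117, 16/13]]; det S = 31232/23985
solve [mL_A; mL_B] = S·[w00; w01] and [mR_A; mR_B] = S·[w10; w11]:
  w00 = 0, w01 = 1, w10 = -1, w11 = 1

0 1 -1 1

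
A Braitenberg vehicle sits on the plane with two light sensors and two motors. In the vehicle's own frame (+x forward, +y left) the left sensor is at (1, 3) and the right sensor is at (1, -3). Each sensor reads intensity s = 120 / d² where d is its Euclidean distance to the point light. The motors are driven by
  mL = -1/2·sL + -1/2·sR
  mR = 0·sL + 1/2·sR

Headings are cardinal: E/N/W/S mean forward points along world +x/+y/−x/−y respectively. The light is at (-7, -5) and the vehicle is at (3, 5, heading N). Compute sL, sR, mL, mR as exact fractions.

12/17 12/29 -276/493 6/29

left sensor world pos  = (0, 6); dL² = 170
right sensor world pos = (6, 6); dR² = 290
sL = 120/170 = 12/17
sR = 120/290 = 12/29
mL = -1/2·sL + -1/2·sR = -276/493
mR = 0·sL + 1/2·sR = 6/29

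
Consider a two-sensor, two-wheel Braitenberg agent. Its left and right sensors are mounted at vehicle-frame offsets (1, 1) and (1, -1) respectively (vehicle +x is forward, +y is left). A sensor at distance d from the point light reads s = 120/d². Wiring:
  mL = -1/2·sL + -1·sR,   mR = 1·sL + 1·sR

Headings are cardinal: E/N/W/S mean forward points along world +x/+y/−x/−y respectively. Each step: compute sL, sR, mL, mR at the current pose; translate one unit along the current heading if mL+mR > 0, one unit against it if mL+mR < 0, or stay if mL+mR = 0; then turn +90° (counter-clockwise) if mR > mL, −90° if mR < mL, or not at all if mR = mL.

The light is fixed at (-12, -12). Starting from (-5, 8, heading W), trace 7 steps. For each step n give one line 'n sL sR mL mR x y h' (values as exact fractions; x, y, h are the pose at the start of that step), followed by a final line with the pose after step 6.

n=0: pose=(-5,8,W); sL=120/397, sR=40/159; mL=-25420/63123, mR=34960/63123; mL+mR=60/397 → advance +1; mR−mL=60380/63123 → turn +1·90°
n=1: pose=(-6,8,S); sL=12/41, sR=60/193; mL=-3618/7913, mR=4776/7913; mL+mR=6/41 → advance +1; mR−mL=8394/7913 → turn +1·90°
n=2: pose=(-6,7,E); sL=120/449, sR=120/373; mL=-76260/167477, mR=98640/167477; mL+mR=60/449 → advance +1; mR−mL=174900/167477 → turn +1·90°
n=3: pose=(-5,7,N); sL=30/109, sR=15/58; mL=-2505/6322, mR=3375/6322; mL+mR=15/109 → advance +1; mR−mL=2940/3161 → turn +1·90°
n=4: pose=(-5,8,W); sL=120/397, sR=40/159; mL=-25420/63123, mR=34960/63123; mL+mR=60/397 → advance +1; mR−mL=60380/63123 → turn +1·90°
n=5: pose=(-6,8,S); sL=12/41, sR=60/193; mL=-3618/7913, mR=4776/7913; mL+mR=6/41 → advance +1; mR−mL=8394/7913 → turn +1·90°
n=6: pose=(-6,7,E); sL=120/449, sR=120/373; mL=-76260/167477, mR=98640/167477; mL+mR=60/449 → advance +1; mR−mL=174900/167477 → turn +1·90°

0 120/397 40/159 -25420/63123 34960/63123 -5 8 W
1 12/41 60/193 -3618/7913 4776/7913 -6 8 S
2 120/449 120/373 -76260/167477 98640/167477 -6 7 E
3 30/109 15/58 -2505/6322 3375/6322 -5 7 N
4 120/397 40/159 -25420/63123 34960/63123 -5 8 W
5 12/41 60/193 -3618/7913 4776/7913 -6 8 S
6 120/449 120/373 -76260/167477 98640/167477 -6 7 E
final -5 7 N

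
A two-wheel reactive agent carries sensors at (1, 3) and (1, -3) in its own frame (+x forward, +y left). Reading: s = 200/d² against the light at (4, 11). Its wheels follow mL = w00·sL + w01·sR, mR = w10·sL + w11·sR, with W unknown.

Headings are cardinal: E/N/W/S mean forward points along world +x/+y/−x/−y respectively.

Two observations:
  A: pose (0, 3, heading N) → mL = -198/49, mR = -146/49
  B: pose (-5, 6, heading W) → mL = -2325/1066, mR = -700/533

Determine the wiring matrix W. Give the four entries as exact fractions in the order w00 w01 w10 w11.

obs A: pose=(0,3,N) → sL=100/49, sR=4, mL=-198/49, mR=-146/49
obs B: pose=(-5,6,W) → sL=50/41, sR=25/13, mL=-2325/1066, mR=-700/533
sensor matrix S = [[100/49, 4], [50/41, 25/13]]; det S = -24900/26117
solve [mL_A; mL_B] = S·[w00; w01] and [mR_A; mR_B] = S·[w10; w11]:
  w00 = -1, w01 = -1/2, w10 = 1/2, w11 = -1

-1 -1/2 1/2 -1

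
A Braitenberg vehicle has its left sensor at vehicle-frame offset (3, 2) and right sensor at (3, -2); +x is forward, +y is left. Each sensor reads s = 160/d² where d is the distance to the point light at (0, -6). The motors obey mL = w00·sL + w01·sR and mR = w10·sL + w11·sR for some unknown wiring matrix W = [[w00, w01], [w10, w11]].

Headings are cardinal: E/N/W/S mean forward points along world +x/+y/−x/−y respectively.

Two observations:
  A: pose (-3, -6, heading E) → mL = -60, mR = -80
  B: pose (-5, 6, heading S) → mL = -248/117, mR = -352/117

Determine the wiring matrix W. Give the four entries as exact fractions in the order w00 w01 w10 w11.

obs A: pose=(-3,-6,E) → sL=40, sR=40, mL=-60, mR=-80
obs B: pose=(-5,6,S) → sL=16/9, sR=16/13, mL=-248/117, mR=-352/117
sensor matrix S = [[40, 40], [16/9, 16/13]]; det S = -2560/117
solve [mL_A; mL_B] = S·[w00; w01] and [mR_A; mR_B] = S·[w10; w11]:
  w00 = -1/2, w01 = -1, w10 = -1, w11 = -1

-1/2 -1 -1 -1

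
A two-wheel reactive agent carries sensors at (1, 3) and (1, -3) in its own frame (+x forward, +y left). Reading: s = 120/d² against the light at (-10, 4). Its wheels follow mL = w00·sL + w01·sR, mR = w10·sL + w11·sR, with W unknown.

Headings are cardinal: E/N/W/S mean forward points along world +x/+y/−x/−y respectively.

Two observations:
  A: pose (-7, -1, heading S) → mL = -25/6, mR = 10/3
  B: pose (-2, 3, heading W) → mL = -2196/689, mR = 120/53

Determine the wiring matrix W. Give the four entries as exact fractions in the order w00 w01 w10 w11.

obs A: pose=(-7,-1,S) → sL=5/3, sR=10/3, mL=-25/6, mR=10/3
obs B: pose=(-2,3,W) → sL=24/13, sR=120/53, mL=-2196/689, mR=120/53
sensor matrix S = [[5/3, 10/3], [24/13, 120/53]]; det S = -1640/689
solve [mL_A; mL_B] = S·[w00; w01] and [mR_A; mR_B] = S·[w10; w11]:
  w00 = -1/2, w01 = -1, w10 = 0, w11 = 1

-1/2 -1 0 1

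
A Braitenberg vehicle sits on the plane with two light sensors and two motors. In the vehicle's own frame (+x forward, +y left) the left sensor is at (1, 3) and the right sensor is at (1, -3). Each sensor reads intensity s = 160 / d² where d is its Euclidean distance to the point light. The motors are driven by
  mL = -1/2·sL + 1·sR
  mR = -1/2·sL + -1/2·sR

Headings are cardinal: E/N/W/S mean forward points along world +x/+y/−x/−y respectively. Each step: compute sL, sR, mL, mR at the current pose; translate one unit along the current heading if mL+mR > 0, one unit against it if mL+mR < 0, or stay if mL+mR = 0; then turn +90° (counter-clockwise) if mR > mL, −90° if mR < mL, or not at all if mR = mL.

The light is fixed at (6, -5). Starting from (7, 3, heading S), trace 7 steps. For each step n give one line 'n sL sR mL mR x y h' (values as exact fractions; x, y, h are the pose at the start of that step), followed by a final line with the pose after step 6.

n=0: pose=(7,3,S); sL=32/13, sR=160/53; mL=1232/689, mR=-1888/689; mL+mR=-656/689 → advance -1; mR−mL=-240/53 → turn -1·90°
n=1: pose=(7,4,W); sL=40/9, sR=10/9; mL=-10/9, mR=-25/9; mL+mR=-35/9 → advance -1; mR−mL=-5/3 → turn -1·90°
n=2: pose=(8,4,N); sL=160/101, sR=32/25; mL=1232/2525, mR=-3616/2525; mL+mR=-2384/2525 → advance -1; mR−mL=-48/25 → turn -1·90°
n=3: pose=(8,3,E); sL=16/13, sR=80/17; mL=904/221, mR=-656/221; mL+mR=248/221 → advance +1; mR−mL=-120/17 → turn -1·90°
n=4: pose=(9,3,S); sL=32/17, sR=160/49; mL=1936/833, mR=-2144/833; mL+mR=-208/833 → advance -1; mR−mL=-240/49 → turn -1·90°
n=5: pose=(9,4,W); sL=4, sR=40/37; mL=-34/37, mR=-94/37; mL+mR=-128/37 → advance -1; mR−mL=-60/37 → turn -1·90°
n=6: pose=(10,4,N); sL=160/101, sR=160/149; mL=4240/15049, mR=-20000/15049; mL+mR=-15760/15049 → advance -1; mR−mL=-240/149 → turn -1·90°

0 32/13 160/53 1232/689 -1888/689 7 3 S
1 40/9 10/9 -10/9 -25/9 7 4 W
2 160/101 32/25 1232/2525 -3616/2525 8 4 N
3 16/13 80/17 904/221 -656/221 8 3 E
4 32/17 160/49 1936/833 -2144/833 9 3 S
5 4 40/37 -34/37 -94/37 9 4 W
6 160/101 160/149 4240/15049 -20000/15049 10 4 N
final 10 3 E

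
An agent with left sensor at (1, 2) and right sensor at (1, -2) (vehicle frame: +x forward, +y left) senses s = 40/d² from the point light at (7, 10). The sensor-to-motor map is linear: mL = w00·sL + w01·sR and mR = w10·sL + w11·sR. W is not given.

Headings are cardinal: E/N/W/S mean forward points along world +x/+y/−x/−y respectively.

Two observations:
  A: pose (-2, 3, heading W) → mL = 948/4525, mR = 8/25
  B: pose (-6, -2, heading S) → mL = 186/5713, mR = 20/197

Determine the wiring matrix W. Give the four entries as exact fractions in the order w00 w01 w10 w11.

-1/2 1 0 1

obs A: pose=(-2,3,W) → sL=40/181, sR=8/25, mL=948/4525, mR=8/25
obs B: pose=(-6,-2,S) → sL=4/29, sR=20/197, mL=186/5713, mR=20/197
sensor matrix S = [[40/181, 8/25], [4/29, 20/197]]; det S = -561024/25851325
solve [mL_A; mL_B] = S·[w00; w01] and [mR_A; mR_B] = S·[w10; w11]:
  w00 = -1/2, w01 = 1, w10 = 0, w11 = 1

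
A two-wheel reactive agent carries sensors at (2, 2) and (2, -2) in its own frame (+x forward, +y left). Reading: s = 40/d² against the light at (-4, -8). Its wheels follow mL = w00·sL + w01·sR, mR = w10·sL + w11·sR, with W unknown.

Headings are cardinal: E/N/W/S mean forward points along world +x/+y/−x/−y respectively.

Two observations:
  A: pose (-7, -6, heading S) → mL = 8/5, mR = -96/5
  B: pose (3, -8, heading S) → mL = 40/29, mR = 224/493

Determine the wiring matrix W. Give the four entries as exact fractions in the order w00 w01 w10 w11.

obs A: pose=(-7,-6,S) → sL=40, sR=8/5, mL=8/5, mR=-96/5
obs B: pose=(3,-8,S) → sL=8/17, sR=40/29, mL=40/29, mR=224/493
sensor matrix S = [[40, 8/5], [8/17, 40/29]]; det S = 134144/2465
solve [mL_A; mL_B] = S·[w00; w01] and [mR_A; mR_B] = S·[w10; w11]:
  w00 = 0, w01 = 1, w10 = -1/2, w11 = 1/2

0 1 -1/2 1/2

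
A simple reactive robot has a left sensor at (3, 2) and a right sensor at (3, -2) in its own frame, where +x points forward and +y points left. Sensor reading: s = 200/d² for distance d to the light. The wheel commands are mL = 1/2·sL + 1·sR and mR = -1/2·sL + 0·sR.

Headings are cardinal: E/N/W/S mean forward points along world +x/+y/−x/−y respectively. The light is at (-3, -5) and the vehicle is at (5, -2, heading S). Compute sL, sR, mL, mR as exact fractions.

2 50/9 59/9 -1

left sensor world pos  = (7, -5); dL² = 100
right sensor world pos = (3, -5); dR² = 36
sL = 200/100 = 2
sR = 200/36 = 50/9
mL = 1/2·sL + 1·sR = 59/9
mR = -1/2·sL + 0·sR = -1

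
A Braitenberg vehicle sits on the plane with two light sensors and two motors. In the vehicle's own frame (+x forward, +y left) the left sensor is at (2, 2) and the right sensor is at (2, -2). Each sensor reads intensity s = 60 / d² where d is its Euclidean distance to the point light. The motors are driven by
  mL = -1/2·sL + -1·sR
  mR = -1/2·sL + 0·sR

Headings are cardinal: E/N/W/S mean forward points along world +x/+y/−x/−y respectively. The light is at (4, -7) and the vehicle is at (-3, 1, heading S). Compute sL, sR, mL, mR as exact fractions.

60/61 20/39 -2390/2379 -30/61

left sensor world pos  = (-1, -1); dL² = 61
right sensor world pos = (-5, -1); dR² = 117
sL = 60/61 = 60/61
sR = 60/117 = 20/39
mL = -1/2·sL + -1·sR = -2390/2379
mR = -1/2·sL + 0·sR = -30/61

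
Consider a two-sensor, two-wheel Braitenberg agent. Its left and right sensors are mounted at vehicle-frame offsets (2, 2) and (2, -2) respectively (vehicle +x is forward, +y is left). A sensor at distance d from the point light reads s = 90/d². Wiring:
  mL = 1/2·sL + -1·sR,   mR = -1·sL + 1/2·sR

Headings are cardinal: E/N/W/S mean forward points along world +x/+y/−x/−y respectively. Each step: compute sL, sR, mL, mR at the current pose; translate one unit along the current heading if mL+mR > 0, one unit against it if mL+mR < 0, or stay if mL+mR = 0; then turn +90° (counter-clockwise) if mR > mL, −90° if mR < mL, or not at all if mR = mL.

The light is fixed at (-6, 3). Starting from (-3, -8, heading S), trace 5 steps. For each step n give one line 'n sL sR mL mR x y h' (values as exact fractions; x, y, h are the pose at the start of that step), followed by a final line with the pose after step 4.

0 45/97 9/17 -981/3298 -657/3298 -3 -8 S
1 90/89 90/169 -405/15041 -11205/15041 -3 -7 E
2 9/16 5/8 -11/32 -1/4 -4 -7 S
3 18/13 90/137 63/1781 -1881/1781 -4 -6 E
4 9/13 45/61 -621/1586 -513/1586 -5 -6 S
final -5 -5 E

n=0: pose=(-3,-8,S); sL=45/97, sR=9/17; mL=-981/3298, mR=-657/3298; mL+mR=-819/1649 → advance -1; mR−mL=162/1649 → turn +1·90°
n=1: pose=(-3,-7,E); sL=90/89, sR=90/169; mL=-405/15041, mR=-11205/15041; mL+mR=-11610/15041 → advance -1; mR−mL=-10800/15041 → turn -1·90°
n=2: pose=(-4,-7,S); sL=9/16, sR=5/8; mL=-11/32, mR=-1/4; mL+mR=-19/32 → advance -1; mR−mL=3/32 → turn +1·90°
n=3: pose=(-4,-6,E); sL=18/13, sR=90/137; mL=63/1781, mR=-1881/1781; mL+mR=-1818/1781 → advance -1; mR−mL=-1944/1781 → turn -1·90°
n=4: pose=(-5,-6,S); sL=9/13, sR=45/61; mL=-621/1586, mR=-513/1586; mL+mR=-567/793 → advance -1; mR−mL=54/793 → turn +1·90°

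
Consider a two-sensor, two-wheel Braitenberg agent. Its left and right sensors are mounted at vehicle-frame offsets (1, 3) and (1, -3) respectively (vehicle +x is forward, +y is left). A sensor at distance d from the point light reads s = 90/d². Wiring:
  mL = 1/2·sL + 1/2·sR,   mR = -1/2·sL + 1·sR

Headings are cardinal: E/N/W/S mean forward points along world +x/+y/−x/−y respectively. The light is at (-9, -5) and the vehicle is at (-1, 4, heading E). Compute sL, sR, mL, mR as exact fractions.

2/5 10/13 38/65 37/65

left sensor world pos  = (0, 7); dL² = 225
right sensor world pos = (0, 1); dR² = 117
sL = 90/225 = 2/5
sR = 90/117 = 10/13
mL = 1/2·sL + 1/2·sR = 38/65
mR = -1/2·sL + 1·sR = 37/65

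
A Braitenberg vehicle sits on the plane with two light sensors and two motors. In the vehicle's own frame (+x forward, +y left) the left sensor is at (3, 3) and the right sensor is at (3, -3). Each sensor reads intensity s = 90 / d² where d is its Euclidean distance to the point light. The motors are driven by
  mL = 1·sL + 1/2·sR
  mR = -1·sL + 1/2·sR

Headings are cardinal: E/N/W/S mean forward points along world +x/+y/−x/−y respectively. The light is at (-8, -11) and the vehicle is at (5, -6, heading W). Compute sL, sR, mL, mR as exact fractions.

45/52 45/82 1215/1066 -315/533

left sensor world pos  = (2, -9); dL² = 104
right sensor world pos = (2, -3); dR² = 164
sL = 90/104 = 45/52
sR = 90/164 = 45/82
mL = 1·sL + 1/2·sR = 1215/1066
mR = -1·sL + 1/2·sR = -315/533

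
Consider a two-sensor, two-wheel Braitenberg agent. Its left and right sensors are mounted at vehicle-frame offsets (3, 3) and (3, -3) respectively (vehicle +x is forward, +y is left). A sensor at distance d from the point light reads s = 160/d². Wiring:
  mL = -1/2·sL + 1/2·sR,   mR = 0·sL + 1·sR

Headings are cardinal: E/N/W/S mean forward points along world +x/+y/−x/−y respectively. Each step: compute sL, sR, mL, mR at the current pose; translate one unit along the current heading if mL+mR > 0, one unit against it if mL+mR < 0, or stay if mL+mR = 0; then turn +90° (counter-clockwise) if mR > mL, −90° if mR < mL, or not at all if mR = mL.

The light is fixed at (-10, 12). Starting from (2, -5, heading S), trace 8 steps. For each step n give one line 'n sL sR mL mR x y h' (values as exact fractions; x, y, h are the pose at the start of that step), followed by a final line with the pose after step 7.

0 32/125 160/481 2304/60125 160/481 2 -5 S
1 16/45 80/333 -32/555 80/333 2 -6 E
2 32/65 160/481 -192/2405 160/481 3 -6 N
3 8/25 20/37 102/925 20/37 3 -5 W
4 32/125 160/481 2304/60125 160/481 2 -5 S
5 16/45 80/333 -32/555 80/333 2 -6 E
6 32/65 160/481 -192/2405 160/481 3 -6 N
7 8/25 20/37 102/925 20/37 3 -5 W
final 2 -5 S

n=0: pose=(2,-5,S); sL=32/125, sR=160/481; mL=2304/60125, mR=160/481; mL+mR=22304/60125 → advance +1; mR−mL=17696/60125 → turn +1·90°
n=1: pose=(2,-6,E); sL=16/45, sR=80/333; mL=-32/555, mR=80/333; mL+mR=304/1665 → advance +1; mR−mL=496/1665 → turn +1·90°
n=2: pose=(3,-6,N); sL=32/65, sR=160/481; mL=-192/2405, mR=160/481; mL+mR=608/2405 → advance +1; mR−mL=992/2405 → turn +1·90°
n=3: pose=(3,-5,W); sL=8/25, sR=20/37; mL=102/925, mR=20/37; mL+mR=602/925 → advance +1; mR−mL=398/925 → turn +1·90°
n=4: pose=(2,-5,S); sL=32/125, sR=160/481; mL=2304/60125, mR=160/481; mL+mR=22304/60125 → advance +1; mR−mL=17696/60125 → turn +1·90°
n=5: pose=(2,-6,E); sL=16/45, sR=80/333; mL=-32/555, mR=80/333; mL+mR=304/1665 → advance +1; mR−mL=496/1665 → turn +1·90°
n=6: pose=(3,-6,N); sL=32/65, sR=160/481; mL=-192/2405, mR=160/481; mL+mR=608/2405 → advance +1; mR−mL=992/2405 → turn +1·90°
n=7: pose=(3,-5,W); sL=8/25, sR=20/37; mL=102/925, mR=20/37; mL+mR=602/925 → advance +1; mR−mL=398/925 → turn +1·90°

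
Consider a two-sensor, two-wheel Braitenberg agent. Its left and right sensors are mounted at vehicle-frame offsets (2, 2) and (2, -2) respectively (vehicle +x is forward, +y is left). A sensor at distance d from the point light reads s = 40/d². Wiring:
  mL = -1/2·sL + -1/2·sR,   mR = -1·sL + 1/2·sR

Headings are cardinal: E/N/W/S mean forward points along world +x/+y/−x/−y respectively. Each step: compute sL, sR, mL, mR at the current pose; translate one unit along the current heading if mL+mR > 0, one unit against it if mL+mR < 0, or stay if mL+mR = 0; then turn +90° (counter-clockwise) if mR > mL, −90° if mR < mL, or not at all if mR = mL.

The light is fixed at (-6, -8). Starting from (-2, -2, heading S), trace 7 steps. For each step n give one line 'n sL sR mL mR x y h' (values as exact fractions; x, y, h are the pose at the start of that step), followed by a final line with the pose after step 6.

n=0: pose=(-2,-2,S); sL=10/13, sR=2; mL=-18/13, mR=3/13; mL+mR=-15/13 → advance -1; mR−mL=21/13 → turn +1·90°
n=1: pose=(-2,-1,E); sL=40/117, sR=40/61; mL=-3560/7137, mR=-100/7137; mL+mR=-20/39 → advance -1; mR−mL=3460/7137 → turn +1·90°
n=2: pose=(-3,-1,N); sL=20/41, sR=20/53; mL=-940/2173, mR=-650/2173; mL+mR=-30/41 → advance -1; mR−mL=290/2173 → turn +1·90°
n=3: pose=(-3,-2,W); sL=40/17, sR=8/13; mL=-328/221, mR=-452/221; mL+mR=-60/17 → advance -1; mR−mL=-124/221 → turn -1·90°
n=4: pose=(-2,-2,N); sL=10/17, sR=2/5; mL=-42/85, mR=-33/85; mL+mR=-15/17 → advance -1; mR−mL=9/85 → turn +1·90°
n=5: pose=(-2,-3,W); sL=40/13, sR=40/53; mL=-1320/689, mR=-1860/689; mL+mR=-60/13 → advance -1; mR−mL=-540/689 → turn -1·90°
n=6: pose=(-1,-3,N); sL=20/29, sR=20/49; mL=-780/1421, mR=-690/1421; mL+mR=-30/29 → advance -1; mR−mL=90/1421 → turn +1·90°

0 10/13 2 -18/13 3/13 -2 -2 S
1 40/117 40/61 -3560/7137 -100/7137 -2 -1 E
2 20/41 20/53 -940/2173 -650/2173 -3 -1 N
3 40/17 8/13 -328/221 -452/221 -3 -2 W
4 10/17 2/5 -42/85 -33/85 -2 -2 N
5 40/13 40/53 -1320/689 -1860/689 -2 -3 W
6 20/29 20/49 -780/1421 -690/1421 -1 -3 N
final -1 -4 W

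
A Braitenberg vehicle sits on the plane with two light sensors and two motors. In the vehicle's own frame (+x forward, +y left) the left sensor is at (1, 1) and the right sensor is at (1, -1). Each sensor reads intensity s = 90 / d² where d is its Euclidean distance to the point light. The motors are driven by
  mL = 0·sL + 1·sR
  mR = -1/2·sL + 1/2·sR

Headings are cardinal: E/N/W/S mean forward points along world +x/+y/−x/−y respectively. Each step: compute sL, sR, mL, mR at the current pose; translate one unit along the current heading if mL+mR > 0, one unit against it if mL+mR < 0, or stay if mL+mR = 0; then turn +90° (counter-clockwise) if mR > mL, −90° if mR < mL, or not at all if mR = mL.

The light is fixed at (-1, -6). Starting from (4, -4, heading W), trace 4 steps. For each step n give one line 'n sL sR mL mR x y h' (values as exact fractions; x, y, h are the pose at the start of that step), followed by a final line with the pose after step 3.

n=0: pose=(4,-4,W); sL=90/17, sR=18/5; mL=18/5, mR=-72/85; mL+mR=234/85 → advance +1; mR−mL=-378/85 → turn -1·90°
n=1: pose=(3,-4,N); sL=5, sR=45/17; mL=45/17, mR=-20/17; mL+mR=25/17 → advance +1; mR−mL=-65/17 → turn -1·90°
n=2: pose=(3,-3,E); sL=90/41, sR=90/29; mL=90/29, mR=540/1189; mL+mR=4230/1189 → advance +1; mR−mL=-3150/1189 → turn -1·90°
n=3: pose=(4,-3,S); sL=9/4, sR=9/2; mL=9/2, mR=9/8; mL+mR=45/8 → advance +1; mR−mL=-27/8 → turn -1·90°

0 90/17 18/5 18/5 -72/85 4 -4 W
1 5 45/17 45/17 -20/17 3 -4 N
2 90/41 90/29 90/29 540/1189 3 -3 E
3 9/4 9/2 9/2 9/8 4 -3 S
final 4 -4 W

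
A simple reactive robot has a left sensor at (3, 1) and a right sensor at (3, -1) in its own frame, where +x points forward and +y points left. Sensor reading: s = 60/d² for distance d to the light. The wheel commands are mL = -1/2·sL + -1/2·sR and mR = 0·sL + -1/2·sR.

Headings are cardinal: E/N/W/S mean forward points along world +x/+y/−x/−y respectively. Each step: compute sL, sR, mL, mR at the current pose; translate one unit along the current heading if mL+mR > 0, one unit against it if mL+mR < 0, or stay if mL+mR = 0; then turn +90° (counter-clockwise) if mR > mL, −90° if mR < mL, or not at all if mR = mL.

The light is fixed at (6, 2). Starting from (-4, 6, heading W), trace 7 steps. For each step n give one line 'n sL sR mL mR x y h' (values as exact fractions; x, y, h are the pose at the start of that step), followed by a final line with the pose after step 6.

0 30/89 30/97 -2790/8633 -15/97 -4 6 W
1 12/13 60/101 -996/1313 -30/101 -3 6 S
2 5/6 15/13 -155/156 -15/26 -3 7 E
3 12/37 12/29 -396/1073 -6/29 -4 7 N
4 30/89 30/97 -2790/8633 -15/97 -4 6 W
5 12/13 60/101 -996/1313 -30/101 -3 6 S
6 5/6 15/13 -155/156 -15/26 -3 7 E
final -4 7 N

n=0: pose=(-4,6,W); sL=30/89, sR=30/97; mL=-2790/8633, mR=-15/97; mL+mR=-4125/8633 → advance -1; mR−mL=15/89 → turn +1·90°
n=1: pose=(-3,6,S); sL=12/13, sR=60/101; mL=-996/1313, mR=-30/101; mL+mR=-1386/1313 → advance -1; mR−mL=6/13 → turn +1·90°
n=2: pose=(-3,7,E); sL=5/6, sR=15/13; mL=-155/156, mR=-15/26; mL+mR=-245/156 → advance -1; mR−mL=5/12 → turn +1·90°
n=3: pose=(-4,7,N); sL=12/37, sR=12/29; mL=-396/1073, mR=-6/29; mL+mR=-618/1073 → advance -1; mR−mL=6/37 → turn +1·90°
n=4: pose=(-4,6,W); sL=30/89, sR=30/97; mL=-2790/8633, mR=-15/97; mL+mR=-4125/8633 → advance -1; mR−mL=15/89 → turn +1·90°
n=5: pose=(-3,6,S); sL=12/13, sR=60/101; mL=-996/1313, mR=-30/101; mL+mR=-1386/1313 → advance -1; mR−mL=6/13 → turn +1·90°
n=6: pose=(-3,7,E); sL=5/6, sR=15/13; mL=-155/156, mR=-15/26; mL+mR=-245/156 → advance -1; mR−mL=5/12 → turn +1·90°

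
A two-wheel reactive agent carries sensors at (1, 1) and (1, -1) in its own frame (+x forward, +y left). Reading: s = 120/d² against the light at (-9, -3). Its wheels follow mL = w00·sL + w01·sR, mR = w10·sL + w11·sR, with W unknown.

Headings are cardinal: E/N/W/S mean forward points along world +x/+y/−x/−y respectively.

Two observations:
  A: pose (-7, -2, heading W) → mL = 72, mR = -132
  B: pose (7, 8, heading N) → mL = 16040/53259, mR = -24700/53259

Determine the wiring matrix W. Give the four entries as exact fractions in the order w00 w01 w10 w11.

1/2 1/2 -1 -1/2

obs A: pose=(-7,-2,W) → sL=120, sR=24, mL=72, mR=-132
obs B: pose=(7,8,N) → sL=40/123, sR=120/433, mL=16040/53259, mR=-24700/53259
sensor matrix S = [[120, 24], [40/123, 120/433]]; det S = 451840/17753
solve [mL_A; mL_B] = S·[w00; w01] and [mR_A; mR_B] = S·[w10; w11]:
  w00 = 1/2, w01 = 1/2, w10 = -1, w11 = -1/2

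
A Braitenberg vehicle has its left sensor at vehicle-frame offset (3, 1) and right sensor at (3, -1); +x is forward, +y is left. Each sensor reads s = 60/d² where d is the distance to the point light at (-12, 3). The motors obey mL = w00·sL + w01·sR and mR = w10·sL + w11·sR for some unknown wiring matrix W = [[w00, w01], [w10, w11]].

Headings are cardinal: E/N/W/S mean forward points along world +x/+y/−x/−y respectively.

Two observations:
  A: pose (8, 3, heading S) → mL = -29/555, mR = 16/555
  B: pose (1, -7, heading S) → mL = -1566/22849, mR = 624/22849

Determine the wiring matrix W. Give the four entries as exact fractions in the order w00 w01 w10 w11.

obs A: pose=(8,3,S) → sL=2/15, sR=6/37, mL=-29/555, mR=16/555
obs B: pose=(1,-7,S) → sL=12/73, sR=60/313, mL=-1566/22849, mR=624/22849
sensor matrix S = [[2/15, 6/37], [12/73, 60/313]]; det S = -928/845413
solve [mL_A; mL_B] = S·[w00; w01] and [mR_A; mR_B] = S·[w10; w11]:
  w00 = -1, w01 = 1/2, w10 = -1, w11 = 1

-1 1/2 -1 1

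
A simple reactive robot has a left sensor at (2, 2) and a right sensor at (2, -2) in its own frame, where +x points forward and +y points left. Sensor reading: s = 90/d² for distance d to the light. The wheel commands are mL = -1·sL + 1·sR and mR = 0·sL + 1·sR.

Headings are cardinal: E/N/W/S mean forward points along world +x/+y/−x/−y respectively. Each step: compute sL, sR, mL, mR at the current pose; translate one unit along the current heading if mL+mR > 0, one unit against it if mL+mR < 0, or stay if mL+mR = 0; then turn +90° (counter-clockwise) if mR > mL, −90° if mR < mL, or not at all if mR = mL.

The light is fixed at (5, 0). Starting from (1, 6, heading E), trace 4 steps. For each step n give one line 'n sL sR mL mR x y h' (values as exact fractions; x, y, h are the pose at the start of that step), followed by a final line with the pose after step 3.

0 45/34 9/2 54/17 9/2 1 6 E
1 90/89 18/13 432/1157 18/13 2 6 N
2 9/5 45/53 -252/265 45/53 2 7 W
3 18/5 90/41 -288/205 90/41 3 7 S
final 3 6 E

n=0: pose=(1,6,E); sL=45/34, sR=9/2; mL=54/17, mR=9/2; mL+mR=261/34 → advance +1; mR−mL=45/34 → turn +1·90°
n=1: pose=(2,6,N); sL=90/89, sR=18/13; mL=432/1157, mR=18/13; mL+mR=2034/1157 → advance +1; mR−mL=90/89 → turn +1·90°
n=2: pose=(2,7,W); sL=9/5, sR=45/53; mL=-252/265, mR=45/53; mL+mR=-27/265 → advance -1; mR−mL=9/5 → turn +1·90°
n=3: pose=(3,7,S); sL=18/5, sR=90/41; mL=-288/205, mR=90/41; mL+mR=162/205 → advance +1; mR−mL=18/5 → turn +1·90°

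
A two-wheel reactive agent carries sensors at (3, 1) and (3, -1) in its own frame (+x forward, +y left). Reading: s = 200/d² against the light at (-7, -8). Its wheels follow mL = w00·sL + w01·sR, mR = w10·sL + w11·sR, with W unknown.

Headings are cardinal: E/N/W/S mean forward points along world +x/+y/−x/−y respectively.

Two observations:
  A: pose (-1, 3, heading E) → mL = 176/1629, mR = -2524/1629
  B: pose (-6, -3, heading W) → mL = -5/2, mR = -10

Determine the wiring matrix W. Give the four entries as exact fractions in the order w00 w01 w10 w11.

obs A: pose=(-1,3,E) → sL=8/9, sR=200/181, mL=176/1629, mR=-2524/1629
obs B: pose=(-6,-3,W) → sL=10, sR=5, mL=-5/2, mR=-10
sensor matrix S = [[8/9, 200/181], [10, 5]]; det S = -10760/1629
solve [mL_A; mL_B] = S·[w00; w01] and [mR_A; mR_B] = S·[w10; w11]:
  w00 = -1/2, w01 = 1/2, w10 = -1/2, w11 = -1

-1/2 1/2 -1/2 -1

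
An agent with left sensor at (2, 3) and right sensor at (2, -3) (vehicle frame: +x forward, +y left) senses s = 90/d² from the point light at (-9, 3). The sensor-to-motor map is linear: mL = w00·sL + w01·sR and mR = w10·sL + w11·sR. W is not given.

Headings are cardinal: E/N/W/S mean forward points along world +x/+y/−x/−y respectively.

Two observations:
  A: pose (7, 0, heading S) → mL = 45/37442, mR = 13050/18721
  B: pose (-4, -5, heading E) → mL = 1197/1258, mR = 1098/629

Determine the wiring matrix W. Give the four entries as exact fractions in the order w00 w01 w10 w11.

1 -1/2 1 1

obs A: pose=(7,0,S) → sL=45/193, sR=45/97, mL=45/37442, mR=13050/18721
obs B: pose=(-4,-5,E) → sL=45/37, sR=9/17, mL=1197/1258, mR=1098/629
sensor matrix S = [[45/193, 45/97], [45/37, 9/17]]; det S = -5190480/11775509
solve [mL_A; mL_B] = S·[w00; w01] and [mR_A; mR_B] = S·[w10; w11]:
  w00 = 1, w01 = -1/2, w10 = 1, w11 = 1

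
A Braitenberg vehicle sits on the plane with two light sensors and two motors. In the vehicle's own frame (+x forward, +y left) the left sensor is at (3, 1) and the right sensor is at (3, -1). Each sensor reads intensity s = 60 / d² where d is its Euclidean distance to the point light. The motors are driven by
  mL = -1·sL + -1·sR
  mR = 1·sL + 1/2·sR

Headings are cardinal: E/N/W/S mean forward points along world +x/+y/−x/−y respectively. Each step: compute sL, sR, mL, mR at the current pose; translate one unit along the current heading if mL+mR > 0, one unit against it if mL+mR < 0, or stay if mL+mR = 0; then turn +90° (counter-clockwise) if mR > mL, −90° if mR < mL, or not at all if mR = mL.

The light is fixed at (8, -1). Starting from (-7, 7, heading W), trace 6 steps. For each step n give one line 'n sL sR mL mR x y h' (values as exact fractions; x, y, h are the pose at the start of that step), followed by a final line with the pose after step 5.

0 60/373 4/27 -3112/10071 2366/10071 -7 7 W
1 30/97 6/25 -1332/2425 1041/2425 -6 7 S
2 60/221 12/37 -4872/8177 3546/8177 -6 8 E
3 3/20 3/17 -111/340 81/340 -7 8 N
4 60/373 4/27 -3112/10071 2366/10071 -7 7 W
5 30/97 6/25 -1332/2425 1041/2425 -6 7 S
final -6 8 E

n=0: pose=(-7,7,W); sL=60/373, sR=4/27; mL=-3112/10071, mR=2366/10071; mL+mR=-2/27 → advance -1; mR−mL=1826/3357 → turn +1·90°
n=1: pose=(-6,7,S); sL=30/97, sR=6/25; mL=-1332/2425, mR=1041/2425; mL+mR=-3/25 → advance -1; mR−mL=2373/2425 → turn +1·90°
n=2: pose=(-6,8,E); sL=60/221, sR=12/37; mL=-4872/8177, mR=3546/8177; mL+mR=-6/37 → advance -1; mR−mL=8418/8177 → turn +1·90°
n=3: pose=(-7,8,N); sL=3/20, sR=3/17; mL=-111/340, mR=81/340; mL+mR=-3/34 → advance -1; mR−mL=48/85 → turn +1·90°
n=4: pose=(-7,7,W); sL=60/373, sR=4/27; mL=-3112/10071, mR=2366/10071; mL+mR=-2/27 → advance -1; mR−mL=1826/3357 → turn +1·90°
n=5: pose=(-6,7,S); sL=30/97, sR=6/25; mL=-1332/2425, mR=1041/2425; mL+mR=-3/25 → advance -1; mR−mL=2373/2425 → turn +1·90°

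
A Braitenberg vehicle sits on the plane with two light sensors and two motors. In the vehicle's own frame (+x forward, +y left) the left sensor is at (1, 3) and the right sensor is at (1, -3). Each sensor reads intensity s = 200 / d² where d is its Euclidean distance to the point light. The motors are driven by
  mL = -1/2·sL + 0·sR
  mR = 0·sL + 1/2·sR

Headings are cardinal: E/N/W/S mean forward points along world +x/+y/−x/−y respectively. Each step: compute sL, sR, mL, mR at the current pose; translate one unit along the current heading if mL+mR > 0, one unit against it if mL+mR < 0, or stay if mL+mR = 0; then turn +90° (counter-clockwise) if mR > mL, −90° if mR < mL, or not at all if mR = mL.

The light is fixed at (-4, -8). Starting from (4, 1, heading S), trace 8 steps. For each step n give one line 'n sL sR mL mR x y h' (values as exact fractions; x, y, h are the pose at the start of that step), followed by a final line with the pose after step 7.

0 40/37 200/89 -20/37 100/89 4 1 S
1 100/101 100/53 -50/101 50/53 4 0 E
2 200/117 8/9 -100/117 4/9 5 0 N
3 5/2 50/41 -5/4 25/41 5 -1 W
4 40/41 40/17 -20/41 20/17 6 -1 S
5 100/101 20/13 -50/101 10/13 6 -2 E
6 200/113 40/49 -100/113 20/49 7 -2 N
7 25/13 50/41 -25/26 25/41 7 -3 W
final 8 -3 S

n=0: pose=(4,1,S); sL=40/37, sR=200/89; mL=-20/37, mR=100/89; mL+mR=1920/3293 → advance +1; mR−mL=5480/3293 → turn +1·90°
n=1: pose=(4,0,E); sL=100/101, sR=100/53; mL=-50/101, mR=50/53; mL+mR=2400/5353 → advance +1; mR−mL=7700/5353 → turn +1·90°
n=2: pose=(5,0,N); sL=200/117, sR=8/9; mL=-100/117, mR=4/9; mL+mR=-16/39 → advance -1; mR−mL=152/117 → turn +1·90°
n=3: pose=(5,-1,W); sL=5/2, sR=50/41; mL=-5/4, mR=25/41; mL+mR=-105/164 → advance -1; mR−mL=305/164 → turn +1·90°
n=4: pose=(6,-1,S); sL=40/41, sR=40/17; mL=-20/41, mR=20/17; mL+mR=480/697 → advance +1; mR−mL=1160/697 → turn +1·90°
n=5: pose=(6,-2,E); sL=100/101, sR=20/13; mL=-50/101, mR=10/13; mL+mR=360/1313 → advance +1; mR−mL=1660/1313 → turn +1·90°
n=6: pose=(7,-2,N); sL=200/113, sR=40/49; mL=-100/113, mR=20/49; mL+mR=-2640/5537 → advance -1; mR−mL=7160/5537 → turn +1·90°
n=7: pose=(7,-3,W); sL=25/13, sR=50/41; mL=-25/26, mR=25/41; mL+mR=-375/1066 → advance -1; mR−mL=1675/1066 → turn +1·90°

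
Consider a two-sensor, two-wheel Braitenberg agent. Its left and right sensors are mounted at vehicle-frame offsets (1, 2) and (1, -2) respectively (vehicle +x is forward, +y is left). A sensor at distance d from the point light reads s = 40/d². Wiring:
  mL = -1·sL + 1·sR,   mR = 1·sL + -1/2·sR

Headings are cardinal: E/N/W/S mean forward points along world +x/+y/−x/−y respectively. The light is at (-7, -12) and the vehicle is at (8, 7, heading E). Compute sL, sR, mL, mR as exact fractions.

40/697 8/109 1216/75973 1572/75973

left sensor world pos  = (9, 9); dL² = 697
right sensor world pos = (9, 5); dR² = 545
sL = 40/697 = 40/697
sR = 40/545 = 8/109
mL = -1·sL + 1·sR = 1216/75973
mR = 1·sL + -1/2·sR = 1572/75973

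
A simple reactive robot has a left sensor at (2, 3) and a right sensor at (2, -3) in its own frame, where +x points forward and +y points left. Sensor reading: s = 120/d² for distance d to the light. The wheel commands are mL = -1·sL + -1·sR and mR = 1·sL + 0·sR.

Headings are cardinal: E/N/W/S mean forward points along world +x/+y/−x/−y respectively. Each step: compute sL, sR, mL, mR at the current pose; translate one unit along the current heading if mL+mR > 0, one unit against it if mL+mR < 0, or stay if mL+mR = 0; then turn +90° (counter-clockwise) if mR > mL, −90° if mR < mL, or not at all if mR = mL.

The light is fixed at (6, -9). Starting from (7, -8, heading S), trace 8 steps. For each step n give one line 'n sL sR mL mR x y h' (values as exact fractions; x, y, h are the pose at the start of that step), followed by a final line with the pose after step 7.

n=0: pose=(7,-8,S); sL=120/17, sR=24; mL=-528/17, mR=120/17; mL+mR=-24 → advance -1; mR−mL=648/17 → turn +1·90°
n=1: pose=(7,-7,E); sL=60/17, sR=12; mL=-264/17, mR=60/17; mL+mR=-12 → advance -1; mR−mL=324/17 → turn +1·90°
n=2: pose=(6,-7,N); sL=24/5, sR=24/5; mL=-48/5, mR=24/5; mL+mR=-24/5 → advance -1; mR−mL=72/5 → turn +1·90°
n=3: pose=(6,-8,W); sL=15, sR=6; mL=-21, mR=15; mL+mR=-6 → advance -1; mR−mL=36 → turn +1·90°
n=4: pose=(7,-8,S); sL=120/17, sR=24; mL=-528/17, mR=120/17; mL+mR=-24 → advance -1; mR−mL=648/17 → turn +1·90°
n=5: pose=(7,-7,E); sL=60/17, sR=12; mL=-264/17, mR=60/17; mL+mR=-12 → advance -1; mR−mL=324/17 → turn +1·90°
n=6: pose=(6,-7,N); sL=24/5, sR=24/5; mL=-48/5, mR=24/5; mL+mR=-24/5 → advance -1; mR−mL=72/5 → turn +1·90°
n=7: pose=(6,-8,W); sL=15, sR=6; mL=-21, mR=15; mL+mR=-6 → advance -1; mR−mL=36 → turn +1·90°

0 120/17 24 -528/17 120/17 7 -8 S
1 60/17 12 -264/17 60/17 7 -7 E
2 24/5 24/5 -48/5 24/5 6 -7 N
3 15 6 -21 15 6 -8 W
4 120/17 24 -528/17 120/17 7 -8 S
5 60/17 12 -264/17 60/17 7 -7 E
6 24/5 24/5 -48/5 24/5 6 -7 N
7 15 6 -21 15 6 -8 W
final 7 -8 S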